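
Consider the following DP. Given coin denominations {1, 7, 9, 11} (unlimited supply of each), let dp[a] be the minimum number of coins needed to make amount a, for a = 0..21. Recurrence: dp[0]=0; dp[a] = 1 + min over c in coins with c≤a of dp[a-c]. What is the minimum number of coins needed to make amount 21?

3

 a  0  1  2  3  4  5  6  7  8  9 10 11 12 13 14 15 16 17 18 19 20 21
dp  0  1  2  3  4  5  6  1  2  1  2  1  2  3  2  3  2  3  2  3  2  3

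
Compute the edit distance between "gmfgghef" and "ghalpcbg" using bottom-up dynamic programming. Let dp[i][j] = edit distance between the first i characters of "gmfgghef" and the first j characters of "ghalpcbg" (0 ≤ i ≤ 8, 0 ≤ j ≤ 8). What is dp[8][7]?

7

   ''  g  h  a  l  p  c  b  g
''  0  1  2  3  4  5  6  7  8
 g  1  0  1  2  3  4  5  6  7
 m  2  1  1  2  3  4  5  6  7
 f  3  2  2  2  3  4  5  6  7
 g  4  3  3  3  3  4  5  6  6
 g  5  4  4  4  4  4  5  6  6
 h  6  5  4  5  5  5  5  6  7
 e  7  6  5  5  6  6  6  6  7
 f  8  7  6  6  6  7  7  7  7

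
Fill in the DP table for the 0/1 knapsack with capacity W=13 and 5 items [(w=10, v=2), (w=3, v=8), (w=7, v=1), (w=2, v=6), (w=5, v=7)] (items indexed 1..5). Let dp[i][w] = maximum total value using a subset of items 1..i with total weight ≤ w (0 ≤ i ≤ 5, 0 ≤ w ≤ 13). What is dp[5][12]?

i\w   0   1   2   3   4   5   6   7   8   9  10  11  12  13
  0   0   0   0   0   0   0   0   0   0   0   0   0   0   0
  1   0   0   0   0   0   0   0   0   0   0   2   2   2   2
  2   0   0   0   8   8   8   8   8   8   8   8   8   8  10
  3   0   0   0   8   8   8   8   8   8   8   9   9   9  10
  4   0   0   6   8   8  14  14  14  14  14  14  14  15  15
  5   0   0   6   8   8  14  14  14  15  15  21  21  21  21

21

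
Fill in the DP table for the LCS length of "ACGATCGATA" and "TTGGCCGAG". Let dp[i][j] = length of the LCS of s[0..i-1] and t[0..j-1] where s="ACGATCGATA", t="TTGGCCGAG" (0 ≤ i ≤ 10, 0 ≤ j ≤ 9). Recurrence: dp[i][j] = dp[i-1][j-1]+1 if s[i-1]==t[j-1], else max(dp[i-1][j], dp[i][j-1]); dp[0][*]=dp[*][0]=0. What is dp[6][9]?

   ''  T  T  G  G  C  C  G  A  G
''  0  0  0  0  0  0  0  0  0  0
 A  0  0  0  0  0  0  0  0  1  1
 C  0  0  0  0  0  1  1  1  1  1
 G  0  0  0  1  1  1  1  2  2  2
 A  0  0  0  1  1  1  1  2  3  3
 T  0  1  1  1  1  1  1  2  3  3
 C  0  1  1  1  1  2  2  2  3  3
 G  0  1  1  2  2  2  2  3  3  4
 A  0  1  1  2  2  2  2  3  4  4
 T  0  1  2  2  2  2  2  3  4  4
 A  0  1  2  2  2  2  2  3  4  4

3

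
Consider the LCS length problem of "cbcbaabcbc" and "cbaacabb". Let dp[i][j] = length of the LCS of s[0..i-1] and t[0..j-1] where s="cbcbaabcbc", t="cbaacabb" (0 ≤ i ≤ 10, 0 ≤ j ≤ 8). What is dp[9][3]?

3

   ''  c  b  a  a  c  a  b  b
''  0  0  0  0  0  0  0  0  0
 c  0  1  1  1  1  1  1  1  1
 b  0  1  2  2  2  2  2  2  2
 c  0  1  2  2  2  3  3  3  3
 b  0  1  2  2  2  3  3  4  4
 a  0  1  2  3  3  3  4  4  4
 a  0  1  2  3  4  4  4  4  4
 b  0  1  2  3  4  4  4  5  5
 c  0  1  2  3  4  5  5  5  5
 b  0  1  2  3  4  5  5  6  6
 c  0  1  2  3  4  5  5  6  6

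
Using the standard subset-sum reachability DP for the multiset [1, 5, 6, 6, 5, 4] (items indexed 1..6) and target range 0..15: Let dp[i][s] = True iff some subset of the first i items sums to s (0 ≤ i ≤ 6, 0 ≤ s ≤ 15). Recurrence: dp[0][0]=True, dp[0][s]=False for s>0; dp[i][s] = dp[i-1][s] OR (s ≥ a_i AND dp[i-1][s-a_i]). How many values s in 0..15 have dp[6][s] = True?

i\s   0   1   2   3   4   5   6   7   8   9  10  11  12  13  14  15
  0   T   F   F   F   F   F   F   F   F   F   F   F   F   F   F   F
  1   T   T   F   F   F   F   F   F   F   F   F   F   F   F   F   F
  2   T   T   F   F   F   T   T   F   F   F   F   F   F   F   F   F
  3   T   T   F   F   F   T   T   T   F   F   F   T   T   F   F   F
  4   T   T   F   F   F   T   T   T   F   F   F   T   T   T   F   F
  5   T   T   F   F   F   T   T   T   F   F   T   T   T   T   F   F
  6   T   T   F   F   T   T   T   T   F   T   T   T   T   T   T   T

13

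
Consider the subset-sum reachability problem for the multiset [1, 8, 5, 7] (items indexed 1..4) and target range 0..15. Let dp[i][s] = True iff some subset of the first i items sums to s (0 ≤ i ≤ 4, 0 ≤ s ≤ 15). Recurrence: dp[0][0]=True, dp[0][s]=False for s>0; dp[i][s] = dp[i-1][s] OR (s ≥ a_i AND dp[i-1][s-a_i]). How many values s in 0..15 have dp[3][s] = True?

i\s   0   1   2   3   4   5   6   7   8   9  10  11  12  13  14  15
  0   T   F   F   F   F   F   F   F   F   F   F   F   F   F   F   F
  1   T   T   F   F   F   F   F   F   F   F   F   F   F   F   F   F
  2   T   T   F   F   F   F   F   F   T   T   F   F   F   F   F   F
  3   T   T   F   F   F   T   T   F   T   T   F   F   F   T   T   F
  4   T   T   F   F   F   T   T   T   T   T   F   F   T   T   T   T

8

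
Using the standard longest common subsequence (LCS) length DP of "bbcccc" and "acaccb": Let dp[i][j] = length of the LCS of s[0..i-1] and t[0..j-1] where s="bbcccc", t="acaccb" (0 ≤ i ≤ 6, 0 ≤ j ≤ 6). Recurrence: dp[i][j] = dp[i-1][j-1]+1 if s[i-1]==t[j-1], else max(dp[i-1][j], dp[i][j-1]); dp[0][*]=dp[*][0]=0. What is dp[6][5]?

3

   ''  a  c  a  c  c  b
''  0  0  0  0  0  0  0
 b  0  0  0  0  0  0  1
 b  0  0  0  0  0  0  1
 c  0  0  1  1  1  1  1
 c  0  0  1  1  2  2  2
 c  0  0  1  1  2  3  3
 c  0  0  1  1  2  3  3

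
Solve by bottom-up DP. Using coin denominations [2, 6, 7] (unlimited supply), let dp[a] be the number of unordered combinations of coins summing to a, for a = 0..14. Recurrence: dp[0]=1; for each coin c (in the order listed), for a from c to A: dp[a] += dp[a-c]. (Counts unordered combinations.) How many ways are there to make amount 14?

after  coin     0     1     2     3     4     5     6     7     8     9    10    11    12    13    14
          2     1     0     1     0     1     0     1     0     1     0     1     0     1     0     1
          6     1     0     1     0     1     0     2     0     2     0     2     0     3     0     3
          7     1     0     1     0     1     0     2     1     2     1     2     1     3     2     4

4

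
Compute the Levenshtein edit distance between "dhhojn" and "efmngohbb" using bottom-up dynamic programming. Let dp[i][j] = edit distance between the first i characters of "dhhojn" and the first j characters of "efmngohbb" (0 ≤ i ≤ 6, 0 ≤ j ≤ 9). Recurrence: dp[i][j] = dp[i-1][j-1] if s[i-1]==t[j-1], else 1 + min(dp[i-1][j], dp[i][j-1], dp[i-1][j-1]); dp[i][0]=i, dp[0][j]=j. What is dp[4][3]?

   ''  e  f  m  n  g  o  h  b  b
''  0  1  2  3  4  5  6  7  8  9
 d  1  1  2  3  4  5  6  7  8  9
 h  2  2  2  3  4  5  6  6  7  8
 h  3  3  3  3  4  5  6  6  7  8
 o  4  4  4  4  4  5  5  6  7  8
 j  5  5  5  5  5  5  6  6  7  8
 n  6  6  6  6  5  6  6  7  7  8

4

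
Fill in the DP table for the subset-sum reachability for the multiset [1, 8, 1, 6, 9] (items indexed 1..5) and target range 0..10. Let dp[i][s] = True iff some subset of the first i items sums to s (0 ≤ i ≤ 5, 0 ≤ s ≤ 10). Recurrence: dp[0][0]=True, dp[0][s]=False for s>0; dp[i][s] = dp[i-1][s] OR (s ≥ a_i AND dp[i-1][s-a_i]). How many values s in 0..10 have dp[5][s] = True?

i\s   0   1   2   3   4   5   6   7   8   9  10
  0   T   F   F   F   F   F   F   F   F   F   F
  1   T   T   F   F   F   F   F   F   F   F   F
  2   T   T   F   F   F   F   F   F   T   T   F
  3   T   T   T   F   F   F   F   F   T   T   T
  4   T   T   T   F   F   F   T   T   T   T   T
  5   T   T   T   F   F   F   T   T   T   T   T

8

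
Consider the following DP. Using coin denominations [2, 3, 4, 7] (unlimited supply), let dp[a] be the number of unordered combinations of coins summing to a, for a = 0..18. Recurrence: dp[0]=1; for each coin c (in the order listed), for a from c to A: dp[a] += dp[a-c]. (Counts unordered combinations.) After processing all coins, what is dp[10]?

6

after  coin     0     1     2     3     4     5     6     7     8     9    10    11    12    13    14    15    16    17    18
          2     1     0     1     0     1     0     1     0     1     0     1     0     1     0     1     0     1     0     1
          3     1     0     1     1     1     1     2     1     2     2     2     2     3     2     3     3     3     3     4
          4     1     0     1     1     2     1     3     2     4     3     5     4     7     5     8     7    10     8    12
          7     1     0     1     1     2     1     3     3     4     4     6     6     8     8    11    11    14    14    18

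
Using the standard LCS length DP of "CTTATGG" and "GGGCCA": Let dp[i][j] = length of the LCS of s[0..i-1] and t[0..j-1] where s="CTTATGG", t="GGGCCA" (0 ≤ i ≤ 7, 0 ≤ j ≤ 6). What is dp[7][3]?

   ''  G  G  G  C  C  A
''  0  0  0  0  0  0  0
 C  0  0  0  0  1  1  1
 T  0  0  0  0  1  1  1
 T  0  0  0  0  1  1  1
 A  0  0  0  0  1  1  2
 T  0  0  0  0  1  1  2
 G  0  1  1  1  1  1  2
 G  0  1  2  2  2  2  2

2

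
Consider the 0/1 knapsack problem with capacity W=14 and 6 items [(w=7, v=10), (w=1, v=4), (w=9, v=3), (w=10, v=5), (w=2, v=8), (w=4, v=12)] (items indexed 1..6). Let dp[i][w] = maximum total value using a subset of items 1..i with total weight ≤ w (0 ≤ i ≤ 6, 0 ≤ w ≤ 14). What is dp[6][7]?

24

i\w   0   1   2   3   4   5   6   7   8   9  10  11  12  13  14
  0   0   0   0   0   0   0   0   0   0   0   0   0   0   0   0
  1   0   0   0   0   0   0   0  10  10  10  10  10  10  10  10
  2   0   4   4   4   4   4   4  10  14  14  14  14  14  14  14
  3   0   4   4   4   4   4   4  10  14  14  14  14  14  14  14
  4   0   4   4   4   4   4   4  10  14  14  14  14  14  14  14
  5   0   4   8  12  12  12  12  12  14  18  22  22  22  22  22
  6   0   4   8  12  12  16  20  24  24  24  24  24  26  30  34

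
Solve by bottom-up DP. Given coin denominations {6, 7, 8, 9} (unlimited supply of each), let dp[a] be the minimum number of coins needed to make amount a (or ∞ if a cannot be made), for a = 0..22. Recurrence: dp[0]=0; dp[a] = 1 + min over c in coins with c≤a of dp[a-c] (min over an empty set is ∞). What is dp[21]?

 a  0  1  2  3  4  5  6  7  8  9 10 11 12 13 14 15 16 17 18 19 20 21 22
dp  0  -  -  -  -  -  1  1  1  1  -  -  2  2  2  2  2  2  2  3  3  3  3
(- denotes ∞ / unreachable)

3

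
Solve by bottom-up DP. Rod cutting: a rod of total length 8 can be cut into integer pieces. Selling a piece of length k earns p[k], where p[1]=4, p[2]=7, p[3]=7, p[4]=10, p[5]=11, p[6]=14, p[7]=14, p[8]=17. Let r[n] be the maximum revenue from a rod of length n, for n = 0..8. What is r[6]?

   n    0    1    2    3    4    5    6    7    8
r[n]    0    4    8   12   16   20   24   28   32

24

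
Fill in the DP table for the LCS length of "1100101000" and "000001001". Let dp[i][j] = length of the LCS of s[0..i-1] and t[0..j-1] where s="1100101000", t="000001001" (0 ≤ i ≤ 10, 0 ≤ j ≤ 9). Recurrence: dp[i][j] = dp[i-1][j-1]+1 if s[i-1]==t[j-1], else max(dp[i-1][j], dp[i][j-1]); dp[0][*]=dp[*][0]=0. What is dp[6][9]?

4

   ''  0  0  0  0  0  1  0  0  1
''  0  0  0  0  0  0  0  0  0  0
 1  0  0  0  0  0  0  1  1  1  1
 1  0  0  0  0  0  0  1  1  1  2
 0  0  1  1  1  1  1  1  2  2  2
 0  0  1  2  2  2  2  2  2  3  3
 1  0  1  2  2  2  2  3  3  3  4
 0  0  1  2  3  3  3  3  4  4  4
 1  0  1  2  3  3  3  4  4  4  5
 0  0  1  2  3  4  4  4  5  5  5
 0  0  1  2  3  4  5  5  5  6  6
 0  0  1  2  3  4  5  5  6  6  6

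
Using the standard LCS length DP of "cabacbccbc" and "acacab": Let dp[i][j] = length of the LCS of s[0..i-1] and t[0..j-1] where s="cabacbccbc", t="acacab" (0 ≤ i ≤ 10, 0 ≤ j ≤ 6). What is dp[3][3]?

2

   ''  a  c  a  c  a  b
''  0  0  0  0  0  0  0
 c  0  0  1  1  1  1  1
 a  0  1  1  2  2  2  2
 b  0  1  1  2  2  2  3
 a  0  1  1  2  2  3  3
 c  0  1  2  2  3  3  3
 b  0  1  2  2  3  3  4
 c  0  1  2  2  3  3  4
 c  0  1  2  2  3  3  4
 b  0  1  2  2  3  3  4
 c  0  1  2  2  3  3  4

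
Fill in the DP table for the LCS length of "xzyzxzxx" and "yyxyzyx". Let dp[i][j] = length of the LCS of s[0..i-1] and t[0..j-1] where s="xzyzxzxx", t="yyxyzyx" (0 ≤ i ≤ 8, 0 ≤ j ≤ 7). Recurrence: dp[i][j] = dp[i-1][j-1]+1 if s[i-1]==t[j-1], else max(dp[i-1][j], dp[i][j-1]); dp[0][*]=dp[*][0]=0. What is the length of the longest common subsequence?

4

   ''  y  y  x  y  z  y  x
''  0  0  0  0  0  0  0  0
 x  0  0  0  1  1  1  1  1
 z  0  0  0  1  1  2  2  2
 y  0  1  1  1  2  2  3  3
 z  0  1  1  1  2  3  3  3
 x  0  1  1  2  2  3  3  4
 z  0  1  1  2  2  3  3  4
 x  0  1  1  2  2  3  3  4
 x  0  1  1  2  2  3  3  4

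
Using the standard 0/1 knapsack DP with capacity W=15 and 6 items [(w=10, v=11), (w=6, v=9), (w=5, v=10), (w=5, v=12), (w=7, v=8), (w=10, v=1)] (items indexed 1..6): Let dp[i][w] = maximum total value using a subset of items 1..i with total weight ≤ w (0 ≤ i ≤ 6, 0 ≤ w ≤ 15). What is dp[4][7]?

i\w   0   1   2   3   4   5   6   7   8   9  10  11  12  13  14  15
  0   0   0   0   0   0   0   0   0   0   0   0   0   0   0   0   0
  1   0   0   0   0   0   0   0   0   0   0  11  11  11  11  11  11
  2   0   0   0   0   0   0   9   9   9   9  11  11  11  11  11  11
  3   0   0   0   0   0  10  10  10  10  10  11  19  19  19  19  21
  4   0   0   0   0   0  12  12  12  12  12  22  22  22  22  22  23
  5   0   0   0   0   0  12  12  12  12  12  22  22  22  22  22  23
  6   0   0   0   0   0  12  12  12  12  12  22  22  22  22  22  23

12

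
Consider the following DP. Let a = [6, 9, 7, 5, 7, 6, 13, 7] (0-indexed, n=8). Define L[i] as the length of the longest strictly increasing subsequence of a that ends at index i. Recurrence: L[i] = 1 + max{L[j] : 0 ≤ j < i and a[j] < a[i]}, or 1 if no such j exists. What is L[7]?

3

   i    0    1    2    3    4    5    6    7
a[i]    6    9    7    5    7    6   13    7
L[i]    1    2    2    1    2    2    3    3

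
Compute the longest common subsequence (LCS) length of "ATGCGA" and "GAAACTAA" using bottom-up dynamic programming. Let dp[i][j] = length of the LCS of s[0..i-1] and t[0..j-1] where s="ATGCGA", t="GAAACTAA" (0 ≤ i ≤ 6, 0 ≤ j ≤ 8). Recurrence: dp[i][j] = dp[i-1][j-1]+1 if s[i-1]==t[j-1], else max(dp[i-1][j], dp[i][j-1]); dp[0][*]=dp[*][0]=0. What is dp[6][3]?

2

   ''  G  A  A  A  C  T  A  A
''  0  0  0  0  0  0  0  0  0
 A  0  0  1  1  1  1  1  1  1
 T  0  0  1  1  1  1  2  2  2
 G  0  1  1  1  1  1  2  2  2
 C  0  1  1  1  1  2  2  2  2
 G  0  1  1  1  1  2  2  2  2
 A  0  1  2  2  2  2  2  3  3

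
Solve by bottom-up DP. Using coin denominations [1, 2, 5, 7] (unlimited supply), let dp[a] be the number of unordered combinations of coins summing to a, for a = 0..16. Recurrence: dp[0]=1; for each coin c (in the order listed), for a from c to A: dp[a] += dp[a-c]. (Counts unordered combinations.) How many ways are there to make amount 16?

30

after  coin     0     1     2     3     4     5     6     7     8     9    10    11    12    13    14    15    16
          1     1     1     1     1     1     1     1     1     1     1     1     1     1     1     1     1     1
          2     1     1     2     2     3     3     4     4     5     5     6     6     7     7     8     8     9
          5     1     1     2     2     3     4     5     6     7     8    10    11    13    14    16    18    20
          7     1     1     2     2     3     4     5     7     8    10    12    14    17    19    23    26    30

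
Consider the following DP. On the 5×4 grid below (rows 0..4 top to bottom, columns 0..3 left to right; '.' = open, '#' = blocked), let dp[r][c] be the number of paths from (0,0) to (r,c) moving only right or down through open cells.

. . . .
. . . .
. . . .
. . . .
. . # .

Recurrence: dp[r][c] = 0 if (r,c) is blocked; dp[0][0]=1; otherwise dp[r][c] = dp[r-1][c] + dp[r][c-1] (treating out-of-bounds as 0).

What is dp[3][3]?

20

r\c   0   1   2   3
  0   1   1   1   1
  1   1   2   3   4
  2   1   3   6  10
  3   1   4  10  20
  4   1   5   0  20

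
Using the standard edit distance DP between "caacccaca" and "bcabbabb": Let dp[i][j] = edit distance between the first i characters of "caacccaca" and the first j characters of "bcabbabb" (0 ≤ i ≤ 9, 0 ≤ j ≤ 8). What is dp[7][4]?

6

   ''  b  c  a  b  b  a  b  b
''  0  1  2  3  4  5  6  7  8
 c  1  1  1  2  3  4  5  6  7
 a  2  2  2  1  2  3  4  5  6
 a  3  3  3  2  2  3  3  4  5
 c  4  4  3  3  3  3  4  4  5
 c  5  5  4  4  4  4  4  5  5
 c  6  6  5  5  5  5  5  5  6
 a  7  7  6  5  6  6  5  6  6
 c  8  8  7  6  6  7  6  6  7
 a  9  9  8  7  7  7  7  7  7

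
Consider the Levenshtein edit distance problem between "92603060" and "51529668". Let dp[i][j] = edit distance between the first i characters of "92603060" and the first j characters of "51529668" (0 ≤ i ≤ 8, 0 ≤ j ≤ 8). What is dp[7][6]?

6

   ''  5  1  5  2  9  6  6  8
''  0  1  2  3  4  5  6  7  8
 9  1  1  2  3  4  4  5  6  7
 2  2  2  2  3  3  4  5  6  7
 6  3  3  3  3  4  4  4  5  6
 0  4  4  4  4  4  5  5  5  6
 3  5  5  5  5  5  5  6  6  6
 0  6  6  6  6  6  6  6  7  7
 6  7  7  7  7  7  7  6  6  7
 0  8  8  8  8  8  8  7  7  7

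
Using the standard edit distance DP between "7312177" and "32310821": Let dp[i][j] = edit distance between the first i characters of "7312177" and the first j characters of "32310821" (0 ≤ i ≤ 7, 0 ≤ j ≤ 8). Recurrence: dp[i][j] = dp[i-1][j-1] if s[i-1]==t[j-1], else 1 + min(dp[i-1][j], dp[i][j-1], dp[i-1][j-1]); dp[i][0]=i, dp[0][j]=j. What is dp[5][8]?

4

   ''  3  2  3  1  0  8  2  1
''  0  1  2  3  4  5  6  7  8
 7  1  1  2  3  4  5  6  7  8
 3  2  1  2  2  3  4  5  6  7
 1  3  2  2  3  2  3  4  5  6
 2  4  3  2  3  3  3  4  4  5
 1  5  4  3  3  3  4  4  5  4
 7  6  5  4  4  4  4  5  5  5
 7  7  6  5  5  5  5  5  6  6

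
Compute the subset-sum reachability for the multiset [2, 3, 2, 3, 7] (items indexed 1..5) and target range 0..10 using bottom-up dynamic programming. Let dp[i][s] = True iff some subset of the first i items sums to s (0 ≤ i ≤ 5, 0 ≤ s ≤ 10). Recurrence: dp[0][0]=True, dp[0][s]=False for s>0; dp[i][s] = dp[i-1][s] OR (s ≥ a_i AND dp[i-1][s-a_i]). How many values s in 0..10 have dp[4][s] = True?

9

i\s   0   1   2   3   4   5   6   7   8   9  10
  0   T   F   F   F   F   F   F   F   F   F   F
  1   T   F   T   F   F   F   F   F   F   F   F
  2   T   F   T   T   F   T   F   F   F   F   F
  3   T   F   T   T   T   T   F   T   F   F   F
  4   T   F   T   T   T   T   T   T   T   F   T
  5   T   F   T   T   T   T   T   T   T   T   T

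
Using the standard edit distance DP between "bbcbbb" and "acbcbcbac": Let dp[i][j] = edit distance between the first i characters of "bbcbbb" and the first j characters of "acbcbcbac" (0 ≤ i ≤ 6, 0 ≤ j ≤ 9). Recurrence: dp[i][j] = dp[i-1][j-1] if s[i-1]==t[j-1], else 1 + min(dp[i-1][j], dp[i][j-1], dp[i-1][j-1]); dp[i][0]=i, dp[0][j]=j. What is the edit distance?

5

   ''  a  c  b  c  b  c  b  a  c
''  0  1  2  3  4  5  6  7  8  9
 b  1  1  2  2  3  4  5  6  7  8
 b  2  2  2  2  3  3  4  5  6  7
 c  3  3  2  3  2  3  3  4  5  6
 b  4  4  3  2  3  2  3  3  4  5
 b  5  5  4  3  3  3  3  3  4  5
 b  6  6  5  4  4  3  4  3  4  5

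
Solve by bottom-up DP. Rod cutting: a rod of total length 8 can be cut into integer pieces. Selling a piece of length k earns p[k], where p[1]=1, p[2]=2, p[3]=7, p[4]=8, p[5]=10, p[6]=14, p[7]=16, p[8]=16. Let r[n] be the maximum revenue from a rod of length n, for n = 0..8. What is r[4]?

   n    0    1    2    3    4    5    6    7    8
r[n]    0    1    2    7    8   10   14   16   17

8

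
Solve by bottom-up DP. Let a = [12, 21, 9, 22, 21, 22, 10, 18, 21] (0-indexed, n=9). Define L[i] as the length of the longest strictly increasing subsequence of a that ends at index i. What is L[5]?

3

   i    0    1    2    3    4    5    6    7    8
a[i]   12   21    9   22   21   22   10   18   21
L[i]    1    2    1    3    2    3    2    3    4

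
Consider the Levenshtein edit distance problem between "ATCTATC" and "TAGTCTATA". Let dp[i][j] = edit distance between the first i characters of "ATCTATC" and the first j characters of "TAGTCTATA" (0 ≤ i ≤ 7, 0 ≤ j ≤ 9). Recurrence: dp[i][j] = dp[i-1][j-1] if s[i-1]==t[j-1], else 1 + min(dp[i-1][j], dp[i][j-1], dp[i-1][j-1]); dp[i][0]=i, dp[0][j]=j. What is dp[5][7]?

2

   ''  T  A  G  T  C  T  A  T  A
''  0  1  2  3  4  5  6  7  8  9
 A  1  1  1  2  3  4  5  6  7  8
 T  2  1  2  2  2  3  4  5  6  7
 C  3  2  2  3  3  2  3  4  5  6
 T  4  3  3  3  3  3  2  3  4  5
 A  5  4  3  4  4  4  3  2  3  4
 T  6  5  4  4  4  5  4  3  2  3
 C  7  6  5  5  5  4  5  4  3  3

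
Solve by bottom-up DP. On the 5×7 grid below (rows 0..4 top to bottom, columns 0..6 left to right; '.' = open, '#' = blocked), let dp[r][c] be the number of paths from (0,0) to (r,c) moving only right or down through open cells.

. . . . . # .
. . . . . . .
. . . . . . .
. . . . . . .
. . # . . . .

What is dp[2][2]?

r\c   0   1   2   3   4   5   6
  0   1   1   1   1   1   0   0
  1   1   2   3   4   5   5   5
  2   1   3   6  10  15  20  25
  3   1   4  10  20  35  55  80
  4   1   5   0  20  55 110 190

6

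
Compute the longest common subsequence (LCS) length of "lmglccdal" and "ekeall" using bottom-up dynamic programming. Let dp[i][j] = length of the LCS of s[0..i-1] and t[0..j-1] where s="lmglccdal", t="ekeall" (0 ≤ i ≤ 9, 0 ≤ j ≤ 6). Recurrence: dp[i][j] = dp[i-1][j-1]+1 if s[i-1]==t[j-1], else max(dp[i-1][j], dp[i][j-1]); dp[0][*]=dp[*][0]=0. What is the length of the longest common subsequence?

2

   ''  e  k  e  a  l  l
''  0  0  0  0  0  0  0
 l  0  0  0  0  0  1  1
 m  0  0  0  0  0  1  1
 g  0  0  0  0  0  1  1
 l  0  0  0  0  0  1  2
 c  0  0  0  0  0  1  2
 c  0  0  0  0  0  1  2
 d  0  0  0  0  0  1  2
 a  0  0  0  0  1  1  2
 l  0  0  0  0  1  2  2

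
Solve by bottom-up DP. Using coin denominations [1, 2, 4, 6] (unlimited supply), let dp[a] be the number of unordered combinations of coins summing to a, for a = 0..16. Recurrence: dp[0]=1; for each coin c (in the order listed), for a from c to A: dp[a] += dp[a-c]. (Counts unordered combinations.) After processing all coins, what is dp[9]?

after  coin     0     1     2     3     4     5     6     7     8     9    10    11    12    13    14    15    16
          1     1     1     1     1     1     1     1     1     1     1     1     1     1     1     1     1     1
          2     1     1     2     2     3     3     4     4     5     5     6     6     7     7     8     8     9
          4     1     1     2     2     4     4     6     6     9     9    12    12    16    16    20    20    25
          6     1     1     2     2     4     4     7     7    11    11    16    16    23    23    31    31    41

11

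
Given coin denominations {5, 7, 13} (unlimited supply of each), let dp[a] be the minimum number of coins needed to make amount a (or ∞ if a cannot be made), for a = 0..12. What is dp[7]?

1

 a  0  1  2  3  4  5  6  7  8  9 10 11 12
dp  0  -  -  -  -  1  -  1  -  -  2  -  2
(- denotes ∞ / unreachable)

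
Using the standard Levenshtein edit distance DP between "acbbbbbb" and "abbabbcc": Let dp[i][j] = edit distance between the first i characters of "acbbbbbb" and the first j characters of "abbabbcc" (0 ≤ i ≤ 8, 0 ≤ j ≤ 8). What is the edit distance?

4

   ''  a  b  b  a  b  b  c  c
''  0  1  2  3  4  5  6  7  8
 a  1  0  1  2  3  4  5  6  7
 c  2  1  1  2  3  4  5  5  6
 b  3  2  1  1  2  3  4  5  6
 b  4  3  2  1  2  2  3  4  5
 b  5  4  3  2  2  2  2  3  4
 b  6  5  4  3  3  2  2  3  4
 b  7  6  5  4  4  3  2  3  4
 b  8  7  6  5  5  4  3  3  4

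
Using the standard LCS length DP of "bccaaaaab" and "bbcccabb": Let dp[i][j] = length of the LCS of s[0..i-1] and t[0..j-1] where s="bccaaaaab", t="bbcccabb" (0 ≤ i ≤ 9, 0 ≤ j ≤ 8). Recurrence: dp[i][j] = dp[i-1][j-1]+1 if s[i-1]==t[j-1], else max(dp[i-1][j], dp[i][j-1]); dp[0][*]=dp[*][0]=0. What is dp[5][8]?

   ''  b  b  c  c  c  a  b  b
''  0  0  0  0  0  0  0  0  0
 b  0  1  1  1  1  1  1  1  1
 c  0  1  1  2  2  2  2  2  2
 c  0  1  1  2  3  3  3  3  3
 a  0  1  1  2  3  3  4  4  4
 a  0  1  1  2  3  3  4  4  4
 a  0  1  1  2  3  3  4  4  4
 a  0  1  1  2  3  3  4  4  4
 a  0  1  1  2  3  3  4  4  4
 b  0  1  2  2  3  3  4  5  5

4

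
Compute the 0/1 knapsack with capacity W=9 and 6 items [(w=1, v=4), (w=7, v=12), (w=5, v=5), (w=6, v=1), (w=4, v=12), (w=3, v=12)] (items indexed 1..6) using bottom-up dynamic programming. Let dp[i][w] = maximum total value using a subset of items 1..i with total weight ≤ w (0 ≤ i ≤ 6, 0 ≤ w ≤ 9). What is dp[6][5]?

i\w   0   1   2   3   4   5   6   7   8   9
  0   0   0   0   0   0   0   0   0   0   0
  1   0   4   4   4   4   4   4   4   4   4
  2   0   4   4   4   4   4   4  12  16  16
  3   0   4   4   4   4   5   9  12  16  16
  4   0   4   4   4   4   5   9  12  16  16
  5   0   4   4   4  12  16  16  16  16  17
  6   0   4   4  12  16  16  16  24  28  28

16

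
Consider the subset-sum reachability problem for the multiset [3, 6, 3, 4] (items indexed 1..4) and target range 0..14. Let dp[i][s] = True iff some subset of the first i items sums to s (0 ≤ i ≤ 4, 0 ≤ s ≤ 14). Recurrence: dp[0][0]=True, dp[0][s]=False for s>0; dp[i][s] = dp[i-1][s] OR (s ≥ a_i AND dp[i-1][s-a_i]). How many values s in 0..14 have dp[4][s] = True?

9

i\s   0   1   2   3   4   5   6   7   8   9  10  11  12  13  14
  0   T   F   F   F   F   F   F   F   F   F   F   F   F   F   F
  1   T   F   F   T   F   F   F   F   F   F   F   F   F   F   F
  2   T   F   F   T   F   F   T   F   F   T   F   F   F   F   F
  3   T   F   F   T   F   F   T   F   F   T   F   F   T   F   F
  4   T   F   F   T   T   F   T   T   F   T   T   F   T   T   F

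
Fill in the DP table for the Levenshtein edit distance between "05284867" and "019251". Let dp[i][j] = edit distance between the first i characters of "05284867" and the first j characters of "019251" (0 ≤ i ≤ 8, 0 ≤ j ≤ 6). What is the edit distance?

7

   ''  0  1  9  2  5  1
''  0  1  2  3  4  5  6
 0  1  0  1  2  3  4  5
 5  2  1  1  2  3  3  4
 2  3  2  2  2  2  3  4
 8  4  3  3  3  3  3  4
 4  5  4  4  4  4  4  4
 8  6  5  5  5  5  5  5
 6  7  6  6  6  6  6  6
 7  8  7  7  7  7  7  7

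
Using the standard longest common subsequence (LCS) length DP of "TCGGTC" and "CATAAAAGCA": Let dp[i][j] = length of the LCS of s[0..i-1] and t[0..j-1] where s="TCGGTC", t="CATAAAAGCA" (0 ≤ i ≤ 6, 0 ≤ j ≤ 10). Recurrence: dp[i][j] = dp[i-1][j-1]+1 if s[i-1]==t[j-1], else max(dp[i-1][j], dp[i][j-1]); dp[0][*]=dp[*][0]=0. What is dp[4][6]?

   ''  C  A  T  A  A  A  A  G  C  A
''  0  0  0  0  0  0  0  0  0  0  0
 T  0  0  0  1  1  1  1  1  1  1  1
 C  0  1  1  1  1  1  1  1  1  2  2
 G  0  1  1  1  1  1  1  1  2  2  2
 G  0  1  1  1  1  1  1  1  2  2  2
 T  0  1  1  2  2  2  2  2  2  2  2
 C  0  1  1  2  2  2  2  2  2  3  3

1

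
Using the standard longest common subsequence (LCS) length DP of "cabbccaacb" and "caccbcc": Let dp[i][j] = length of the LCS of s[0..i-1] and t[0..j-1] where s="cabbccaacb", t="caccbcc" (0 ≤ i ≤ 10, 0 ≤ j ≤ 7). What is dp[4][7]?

   ''  c  a  c  c  b  c  c
''  0  0  0  0  0  0  0  0
 c  0  1  1  1  1  1  1  1
 a  0  1  2  2  2  2  2  2
 b  0  1  2  2  2  3  3  3
 b  0  1  2  2  2  3  3  3
 c  0  1  2  3  3  3  4  4
 c  0  1  2  3  4  4  4  5
 a  0  1  2  3  4  4  4  5
 a  0  1  2  3  4  4  4  5
 c  0  1  2  3  4  4  5  5
 b  0  1  2  3  4  5  5  5

3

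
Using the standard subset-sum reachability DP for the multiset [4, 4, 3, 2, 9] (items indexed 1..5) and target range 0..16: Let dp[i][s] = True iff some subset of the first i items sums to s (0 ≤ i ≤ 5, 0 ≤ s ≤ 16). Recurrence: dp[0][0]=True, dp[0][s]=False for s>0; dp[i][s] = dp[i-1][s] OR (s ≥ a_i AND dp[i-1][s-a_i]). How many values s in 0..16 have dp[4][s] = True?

12

i\s   0   1   2   3   4   5   6   7   8   9  10  11  12  13  14  15  16
  0   T   F   F   F   F   F   F   F   F   F   F   F   F   F   F   F   F
  1   T   F   F   F   T   F   F   F   F   F   F   F   F   F   F   F   F
  2   T   F   F   F   T   F   F   F   T   F   F   F   F   F   F   F   F
  3   T   F   F   T   T   F   F   T   T   F   F   T   F   F   F   F   F
  4   T   F   T   T   T   T   T   T   T   T   T   T   F   T   F   F   F
  5   T   F   T   T   T   T   T   T   T   T   T   T   T   T   T   T   T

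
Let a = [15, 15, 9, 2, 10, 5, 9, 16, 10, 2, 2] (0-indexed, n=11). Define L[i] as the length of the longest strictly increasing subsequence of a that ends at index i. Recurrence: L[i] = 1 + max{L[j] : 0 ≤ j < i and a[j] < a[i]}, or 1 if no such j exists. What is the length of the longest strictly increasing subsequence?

4

   i    0    1    2    3    4    5    6    7    8    9   10
a[i]   15   15    9    2   10    5    9   16   10    2    2
L[i]    1    1    1    1    2    2    3    4    4    1    1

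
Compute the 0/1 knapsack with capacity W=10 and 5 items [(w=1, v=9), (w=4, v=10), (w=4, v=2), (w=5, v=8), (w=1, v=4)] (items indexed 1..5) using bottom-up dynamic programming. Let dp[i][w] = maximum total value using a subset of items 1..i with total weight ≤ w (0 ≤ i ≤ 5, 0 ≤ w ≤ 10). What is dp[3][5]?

i\w   0   1   2   3   4   5   6   7   8   9  10
  0   0   0   0   0   0   0   0   0   0   0   0
  1   0   9   9   9   9   9   9   9   9   9   9
  2   0   9   9   9  10  19  19  19  19  19  19
  3   0   9   9   9  10  19  19  19  19  21  21
  4   0   9   9   9  10  19  19  19  19  21  27
  5   0   9  13  13  13  19  23  23  23  23  27

19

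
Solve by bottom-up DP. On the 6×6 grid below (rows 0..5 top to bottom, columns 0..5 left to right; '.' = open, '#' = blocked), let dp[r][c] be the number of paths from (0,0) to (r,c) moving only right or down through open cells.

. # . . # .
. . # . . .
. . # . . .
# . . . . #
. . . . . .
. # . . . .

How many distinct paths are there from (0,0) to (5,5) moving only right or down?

r\c   0   1   2   3   4   5
  0   1   0   0   0   0   0
  1   1   1   0   0   0   0
  2   1   2   0   0   0   0
  3   0   2   2   2   2   0
  4   0   2   4   6   8   8
  5   0   0   4  10  18  26

26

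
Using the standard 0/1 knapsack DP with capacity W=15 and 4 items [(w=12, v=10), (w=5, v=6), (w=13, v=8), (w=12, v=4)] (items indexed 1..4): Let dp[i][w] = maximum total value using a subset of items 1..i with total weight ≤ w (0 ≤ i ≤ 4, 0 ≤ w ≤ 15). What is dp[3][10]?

i\w   0   1   2   3   4   5   6   7   8   9  10  11  12  13  14  15
  0   0   0   0   0   0   0   0   0   0   0   0   0   0   0   0   0
  1   0   0   0   0   0   0   0   0   0   0   0   0  10  10  10  10
  2   0   0   0   0   0   6   6   6   6   6   6   6  10  10  10  10
  3   0   0   0   0   0   6   6   6   6   6   6   6  10  10  10  10
  4   0   0   0   0   0   6   6   6   6   6   6   6  10  10  10  10

6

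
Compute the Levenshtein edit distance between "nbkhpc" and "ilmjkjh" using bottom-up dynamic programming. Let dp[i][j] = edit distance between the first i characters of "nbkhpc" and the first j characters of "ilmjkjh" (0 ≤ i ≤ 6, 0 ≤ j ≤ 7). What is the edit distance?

7

   ''  i  l  m  j  k  j  h
''  0  1  2  3  4  5  6  7
 n  1  1  2  3  4  5  6  7
 b  2  2  2  3  4  5  6  7
 k  3  3  3  3  4  4  5  6
 h  4  4  4  4  4  5  5  5
 p  5  5  5  5  5  5  6  6
 c  6  6  6  6  6  6  6  7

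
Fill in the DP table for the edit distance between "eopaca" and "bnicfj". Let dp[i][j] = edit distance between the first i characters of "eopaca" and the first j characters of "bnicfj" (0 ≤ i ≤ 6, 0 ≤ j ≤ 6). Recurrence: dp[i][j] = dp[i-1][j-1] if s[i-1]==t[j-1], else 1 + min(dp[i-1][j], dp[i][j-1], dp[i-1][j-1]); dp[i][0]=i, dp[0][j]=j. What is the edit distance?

6

   ''  b  n  i  c  f  j
''  0  1  2  3  4  5  6
 e  1  1  2  3  4  5  6
 o  2  2  2  3  4  5  6
 p  3  3  3  3  4  5  6
 a  4  4  4  4  4  5  6
 c  5  5  5  5  4  5  6
 a  6  6  6  6  5  5  6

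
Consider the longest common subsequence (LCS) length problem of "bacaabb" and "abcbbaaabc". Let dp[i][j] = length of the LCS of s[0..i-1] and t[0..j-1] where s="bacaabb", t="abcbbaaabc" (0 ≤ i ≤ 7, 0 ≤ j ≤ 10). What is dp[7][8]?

4

   ''  a  b  c  b  b  a  a  a  b  c
''  0  0  0  0  0  0  0  0  0  0  0
 b  0  0  1  1  1  1  1  1  1  1  1
 a  0  1  1  1  1  1  2  2  2  2  2
 c  0  1  1  2  2  2  2  2  2  2  3
 a  0  1  1  2  2  2  3  3  3  3  3
 a  0  1  1  2  2  2  3  4  4  4  4
 b  0  1  2  2  3  3  3  4  4  5  5
 b  0  1  2  2  3  4  4  4  4  5  5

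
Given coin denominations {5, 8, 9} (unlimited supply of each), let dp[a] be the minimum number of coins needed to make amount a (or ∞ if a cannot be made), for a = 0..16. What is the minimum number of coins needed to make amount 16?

2

 a  0  1  2  3  4  5  6  7  8  9 10 11 12 13 14 15 16
dp  0  -  -  -  -  1  -  -  1  1  2  -  -  2  2  3  2
(- denotes ∞ / unreachable)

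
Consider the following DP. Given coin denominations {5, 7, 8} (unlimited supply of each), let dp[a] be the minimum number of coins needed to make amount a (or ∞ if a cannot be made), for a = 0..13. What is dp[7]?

 a  0  1  2  3  4  5  6  7  8  9 10 11 12 13
dp  0  -  -  -  -  1  -  1  1  -  2  -  2  2
(- denotes ∞ / unreachable)

1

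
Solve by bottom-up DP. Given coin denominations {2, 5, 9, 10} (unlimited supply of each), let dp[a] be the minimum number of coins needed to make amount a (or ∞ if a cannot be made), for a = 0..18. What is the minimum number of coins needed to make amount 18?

 a  0  1  2  3  4  5  6  7  8  9 10 11 12 13 14 15 16 17 18
dp  0  -  1  -  2  1  3  2  4  1  1  2  2  3  2  2  3  3  2
(- denotes ∞ / unreachable)

2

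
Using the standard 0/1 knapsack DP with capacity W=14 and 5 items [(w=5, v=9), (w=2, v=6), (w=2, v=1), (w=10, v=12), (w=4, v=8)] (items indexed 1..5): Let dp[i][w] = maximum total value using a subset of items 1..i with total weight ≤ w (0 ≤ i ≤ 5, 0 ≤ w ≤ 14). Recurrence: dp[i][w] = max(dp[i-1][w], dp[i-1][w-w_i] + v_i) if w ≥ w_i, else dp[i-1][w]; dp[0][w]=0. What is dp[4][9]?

16

i\w   0   1   2   3   4   5   6   7   8   9  10  11  12  13  14
  0   0   0   0   0   0   0   0   0   0   0   0   0   0   0   0
  1   0   0   0   0   0   9   9   9   9   9   9   9   9   9   9
  2   0   0   6   6   6   9   9  15  15  15  15  15  15  15  15
  3   0   0   6   6   7   9   9  15  15  16  16  16  16  16  16
  4   0   0   6   6   7   9   9  15  15  16  16  16  18  18  19
  5   0   0   6   6   8   9  14  15  15  17  17  23  23  24  24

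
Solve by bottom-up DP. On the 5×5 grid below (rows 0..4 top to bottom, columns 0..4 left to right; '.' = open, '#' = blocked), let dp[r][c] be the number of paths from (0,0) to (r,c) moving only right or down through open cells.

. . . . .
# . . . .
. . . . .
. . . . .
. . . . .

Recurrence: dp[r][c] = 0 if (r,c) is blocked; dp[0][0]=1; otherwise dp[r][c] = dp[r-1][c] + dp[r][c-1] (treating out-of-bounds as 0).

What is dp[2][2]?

r\c   0   1   2   3   4
  0   1   1   1   1   1
  1   0   1   2   3   4
  2   0   1   3   6  10
  3   0   1   4  10  20
  4   0   1   5  15  35

3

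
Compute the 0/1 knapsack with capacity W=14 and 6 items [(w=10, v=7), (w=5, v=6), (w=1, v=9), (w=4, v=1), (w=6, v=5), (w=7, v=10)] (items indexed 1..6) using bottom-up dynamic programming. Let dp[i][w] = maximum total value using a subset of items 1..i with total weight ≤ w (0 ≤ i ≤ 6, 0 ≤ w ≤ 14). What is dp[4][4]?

i\w   0   1   2   3   4   5   6   7   8   9  10  11  12  13  14
  0   0   0   0   0   0   0   0   0   0   0   0   0   0   0   0
  1   0   0   0   0   0   0   0   0   0   0   7   7   7   7   7
  2   0   0   0   0   0   6   6   6   6   6   7   7   7   7   7
  3   0   9   9   9   9   9  15  15  15  15  15  16  16  16  16
  4   0   9   9   9   9  10  15  15  15  15  16  16  16  16  16
  5   0   9   9   9   9  10  15  15  15  15  16  16  20  20  20
  6   0   9   9   9   9  10  15  15  19  19  19  19  20  25  25

9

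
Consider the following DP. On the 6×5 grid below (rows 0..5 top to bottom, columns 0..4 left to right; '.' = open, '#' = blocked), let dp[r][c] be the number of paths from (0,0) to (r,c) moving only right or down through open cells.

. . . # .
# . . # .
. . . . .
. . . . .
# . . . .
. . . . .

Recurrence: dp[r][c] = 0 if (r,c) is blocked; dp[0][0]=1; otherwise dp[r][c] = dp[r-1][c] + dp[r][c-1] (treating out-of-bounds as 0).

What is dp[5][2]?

6

r\c   0   1   2   3   4
  0   1   1   1   0   0
  1   0   1   2   0   0
  2   0   1   3   3   3
  3   0   1   4   7  10
  4   0   1   5  12  22
  5   0   1   6  18  40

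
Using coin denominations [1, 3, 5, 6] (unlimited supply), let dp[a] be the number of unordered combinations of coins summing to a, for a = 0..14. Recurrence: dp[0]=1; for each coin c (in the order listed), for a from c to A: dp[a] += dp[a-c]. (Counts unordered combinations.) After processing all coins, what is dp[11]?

11

after  coin     0     1     2     3     4     5     6     7     8     9    10    11    12    13    14
          1     1     1     1     1     1     1     1     1     1     1     1     1     1     1     1
          3     1     1     1     2     2     2     3     3     3     4     4     4     5     5     5
          5     1     1     1     2     2     3     4     4     5     6     7     8     9    10    11
          6     1     1     1     2     2     3     5     5     6     8     9    11    14    15    17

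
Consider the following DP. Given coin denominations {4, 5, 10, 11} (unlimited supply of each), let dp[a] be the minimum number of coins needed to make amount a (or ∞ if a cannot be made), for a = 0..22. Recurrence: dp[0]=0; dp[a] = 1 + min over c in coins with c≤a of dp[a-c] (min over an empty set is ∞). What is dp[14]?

2

 a  0  1  2  3  4  5  6  7  8  9 10 11 12 13 14 15 16 17 18 19 20 21 22
dp  0  -  -  -  1  1  -  -  2  2  1  1  3  3  2  2  2  4  3  3  2  2  2
(- denotes ∞ / unreachable)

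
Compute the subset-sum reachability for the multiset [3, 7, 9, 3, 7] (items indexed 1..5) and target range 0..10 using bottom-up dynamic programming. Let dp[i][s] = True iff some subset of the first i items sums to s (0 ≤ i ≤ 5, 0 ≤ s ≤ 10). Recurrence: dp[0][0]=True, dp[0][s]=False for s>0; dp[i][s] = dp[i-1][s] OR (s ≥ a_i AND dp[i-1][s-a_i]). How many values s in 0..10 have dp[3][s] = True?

5

i\s   0   1   2   3   4   5   6   7   8   9  10
  0   T   F   F   F   F   F   F   F   F   F   F
  1   T   F   F   T   F   F   F   F   F   F   F
  2   T   F   F   T   F   F   F   T   F   F   T
  3   T   F   F   T   F   F   F   T   F   T   T
  4   T   F   F   T   F   F   T   T   F   T   T
  5   T   F   F   T   F   F   T   T   F   T   T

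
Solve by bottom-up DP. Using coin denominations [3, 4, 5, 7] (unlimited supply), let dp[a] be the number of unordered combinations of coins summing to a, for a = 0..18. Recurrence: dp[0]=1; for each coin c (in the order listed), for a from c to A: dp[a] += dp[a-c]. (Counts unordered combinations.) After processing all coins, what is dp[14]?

after  coin     0     1     2     3     4     5     6     7     8     9    10    11    12    13    14    15    16    17    18
          3     1     0     0     1     0     0     1     0     0     1     0     0     1     0     0     1     0     0     1
          4     1     0     0     1     1     0     1     1     1     1     1     1     2     1     1     2     2     1     2
          5     1     0     0     1     1     1     1     1     2     2     2     2     3     3     3     4     4     4     5
          7     1     0     0     1     1     1     1     2     2     2     3     3     4     4     5     6     6     7     8

5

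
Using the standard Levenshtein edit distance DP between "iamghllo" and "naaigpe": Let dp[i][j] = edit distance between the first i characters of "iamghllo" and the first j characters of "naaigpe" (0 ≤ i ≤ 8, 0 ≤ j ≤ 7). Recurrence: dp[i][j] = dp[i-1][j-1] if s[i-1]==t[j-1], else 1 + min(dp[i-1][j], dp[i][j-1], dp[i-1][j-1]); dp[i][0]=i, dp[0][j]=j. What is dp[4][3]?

   ''  n  a  a  i  g  p  e
''  0  1  2  3  4  5  6  7
 i  1  1  2  3  3  4  5  6
 a  2  2  1  2  3  4  5  6
 m  3  3  2  2  3  4  5  6
 g  4  4  3  3  3  3  4  5
 h  5  5  4  4  4  4  4  5
 l  6  6  5  5  5  5  5  5
 l  7  7  6  6  6  6  6  6
 o  8  8  7  7  7  7  7  7

3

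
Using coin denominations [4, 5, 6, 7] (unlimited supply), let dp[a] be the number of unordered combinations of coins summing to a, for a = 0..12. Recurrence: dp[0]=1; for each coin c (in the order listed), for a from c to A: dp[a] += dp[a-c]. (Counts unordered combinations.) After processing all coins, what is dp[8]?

after  coin     0     1     2     3     4     5     6     7     8     9    10    11    12
          4     1     0     0     0     1     0     0     0     1     0     0     0     1
          5     1     0     0     0     1     1     0     0     1     1     1     0     1
          6     1     0     0     0     1     1     1     0     1     1     2     1     2
          7     1     0     0     0     1     1     1     1     1     1     2     2     3

1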